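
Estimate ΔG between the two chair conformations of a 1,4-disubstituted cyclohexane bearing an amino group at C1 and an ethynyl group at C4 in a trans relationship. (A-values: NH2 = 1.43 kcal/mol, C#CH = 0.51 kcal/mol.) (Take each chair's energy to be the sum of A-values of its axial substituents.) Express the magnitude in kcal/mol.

1.94 kcal/mol

C1 and C4 have opposite parity, so for the trans isomer the two substituents are e,e in one chair and a,a in the other.
Chair I (amino axial, ethynyl axial): E = 1.94 kcal/mol.
Chair II (amino equatorial, ethynyl equatorial): E = 0.00 kcal/mol.
ΔE = 1.94 − 0.00 = 1.94 kcal/mol; chair II is more stable.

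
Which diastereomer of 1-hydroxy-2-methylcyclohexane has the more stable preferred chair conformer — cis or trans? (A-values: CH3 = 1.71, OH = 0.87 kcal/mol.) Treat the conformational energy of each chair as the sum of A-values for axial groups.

trans

At 1,2 positions (parity opposite): cis → (a,e or e,a); trans → (e,e or a,a).
Best chair for cis: E = 0.87 kcal/mol; best chair for trans: E = 0.00 kcal/mol.
The trans isomer is lower by 0.87 kcal/mol.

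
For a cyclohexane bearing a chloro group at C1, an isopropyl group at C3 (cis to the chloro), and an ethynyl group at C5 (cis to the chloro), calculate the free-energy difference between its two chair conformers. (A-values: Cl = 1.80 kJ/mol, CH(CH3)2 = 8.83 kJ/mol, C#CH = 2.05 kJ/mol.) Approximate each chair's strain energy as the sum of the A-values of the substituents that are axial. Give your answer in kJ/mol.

Chair I (chloro axial, isopropyl axial, ethynyl axial): E = 12.68 kJ/mol.
Chair II (chloro equatorial, isopropyl equatorial, ethynyl equatorial): E = 0.00 kJ/mol.
ΔE = 12.68 − 0.00 = 12.68 kJ/mol; chair II is more stable.

12.68 kJ/mol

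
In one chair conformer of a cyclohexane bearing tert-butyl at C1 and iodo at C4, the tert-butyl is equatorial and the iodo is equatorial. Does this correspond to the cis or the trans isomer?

trans

C1 and C4 have opposite parity, so their axial bonds point in opposite directions.
With opposite-parity carbons, two substituents on the same face are one axial and one equatorial; opposite faces give both axial or both equatorial.
Here the groups are equatorial/equatorial → opposite face → trans.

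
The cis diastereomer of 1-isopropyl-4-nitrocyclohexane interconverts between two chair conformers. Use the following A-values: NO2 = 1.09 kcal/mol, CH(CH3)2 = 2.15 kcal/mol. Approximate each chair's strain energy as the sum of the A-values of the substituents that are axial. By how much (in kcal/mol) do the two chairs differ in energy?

1.06 kcal/mol

C1 and C4 have opposite parity, so for the cis isomer the two substituents are one axial and one equatorial in each chair.
Chair I (nitro axial, isopropyl equatorial): E = 1.09 kcal/mol.
Chair II (nitro equatorial, isopropyl axial): E = 2.15 kcal/mol.
ΔE = 2.15 − 1.09 = 1.06 kcal/mol; chair I is more stable.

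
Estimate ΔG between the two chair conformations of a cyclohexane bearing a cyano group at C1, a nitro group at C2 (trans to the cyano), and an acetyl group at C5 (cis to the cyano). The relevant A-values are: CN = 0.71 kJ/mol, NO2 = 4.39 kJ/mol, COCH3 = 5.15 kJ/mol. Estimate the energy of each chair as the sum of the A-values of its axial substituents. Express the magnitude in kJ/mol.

Chair I (cyano axial, nitro axial, acetyl axial): E = 10.25 kJ/mol.
Chair II (cyano equatorial, nitro equatorial, acetyl equatorial): E = 0.00 kJ/mol.
ΔE = 10.25 − 0.00 = 10.25 kJ/mol; chair II is more stable.

10.25 kJ/mol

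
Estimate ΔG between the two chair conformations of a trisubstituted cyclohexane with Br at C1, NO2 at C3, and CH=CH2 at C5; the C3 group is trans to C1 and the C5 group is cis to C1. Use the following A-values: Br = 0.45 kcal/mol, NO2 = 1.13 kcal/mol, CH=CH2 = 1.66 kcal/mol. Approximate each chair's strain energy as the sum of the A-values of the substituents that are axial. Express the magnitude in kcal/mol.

0.98 kcal/mol

Chair I (bromo axial, nitro equatorial, vinyl axial): E = 2.11 kcal/mol.
Chair II (bromo equatorial, nitro axial, vinyl equatorial): E = 1.13 kcal/mol.
ΔE = 2.11 − 1.13 = 0.98 kcal/mol; chair II is more stable.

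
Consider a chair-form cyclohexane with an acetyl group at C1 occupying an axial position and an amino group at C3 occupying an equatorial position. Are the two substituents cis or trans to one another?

trans

C1 and C3 have the same parity, so their axial bonds point in the same direction.
With same-parity carbons, two substituents on the same face are both axial or both equatorial; opposite faces give one of each.
Here the groups are axial/equatorial → opposite face → trans.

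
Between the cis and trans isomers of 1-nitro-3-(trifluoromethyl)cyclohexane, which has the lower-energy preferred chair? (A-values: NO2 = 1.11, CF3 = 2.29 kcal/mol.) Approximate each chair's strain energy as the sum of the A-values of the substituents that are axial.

At 1,3 positions (parity same): cis → (e,e or a,a); trans → (a,e or e,a).
Best chair for cis: E = 0.00 kcal/mol; best chair for trans: E = 1.11 kcal/mol.
The cis isomer is lower by 1.11 kcal/mol.

cis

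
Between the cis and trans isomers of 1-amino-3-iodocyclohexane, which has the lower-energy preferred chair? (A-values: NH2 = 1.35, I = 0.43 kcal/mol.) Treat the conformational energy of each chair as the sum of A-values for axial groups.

cis

At 1,3 positions (parity same): cis → (e,e or a,a); trans → (a,e or e,a).
Best chair for cis: E = 0.00 kcal/mol; best chair for trans: E = 0.43 kcal/mol.
The cis isomer is lower by 0.43 kcal/mol.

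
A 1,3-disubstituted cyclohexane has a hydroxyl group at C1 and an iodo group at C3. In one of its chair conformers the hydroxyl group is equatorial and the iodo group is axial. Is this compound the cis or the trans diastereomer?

trans

C1 and C3 have the same parity, so their axial bonds point in the same direction.
With same-parity carbons, two substituents on the same face are both axial or both equatorial; opposite faces give one of each.
Here the groups are equatorial/axial → opposite face → trans.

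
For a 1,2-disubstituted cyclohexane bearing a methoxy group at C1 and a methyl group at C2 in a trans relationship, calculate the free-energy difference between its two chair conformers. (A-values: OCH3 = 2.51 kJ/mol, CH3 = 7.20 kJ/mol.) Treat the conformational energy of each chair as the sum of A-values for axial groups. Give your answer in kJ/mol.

C1 and C2 have opposite parity, so for the trans isomer the two substituents are e,e in one chair and a,a in the other.
Chair I (methoxy axial, methyl axial): E = 9.71 kJ/mol.
Chair II (methoxy equatorial, methyl equatorial): E = 0.00 kJ/mol.
ΔE = 9.71 − 0.00 = 9.71 kJ/mol; chair II is more stable.

9.71 kJ/mol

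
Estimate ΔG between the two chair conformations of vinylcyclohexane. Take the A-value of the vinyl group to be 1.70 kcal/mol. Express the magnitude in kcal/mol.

1.70 kcal/mol

A monosubstituted cyclohexane has one chair with the vinyl group axial (E = A = 1.70 kcal/mol) and one with it equatorial (E = 0).
ΔE = 1.70 − 0 = 1.70 kcal/mol.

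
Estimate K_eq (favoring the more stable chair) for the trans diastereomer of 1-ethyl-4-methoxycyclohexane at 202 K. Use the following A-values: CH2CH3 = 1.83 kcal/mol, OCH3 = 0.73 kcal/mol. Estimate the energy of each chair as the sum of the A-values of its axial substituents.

C1 and C4 have opposite parity, so for the trans isomer the two substituents are e,e in one chair and a,a in the other.
Chair I (ethyl axial, methoxy axial): E = 2.56 kcal/mol; chair II (ethyl equatorial, methoxy equatorial): E = 0.00 kcal/mol.
ΔG = 2.56 kcal/mol between the two chairs.
K = exp(ΔG/RT) with R = 1.987×10⁻³ kcal mol⁻¹ K⁻¹ and T = 202 K gives K ≈ 589.

K ≈ 589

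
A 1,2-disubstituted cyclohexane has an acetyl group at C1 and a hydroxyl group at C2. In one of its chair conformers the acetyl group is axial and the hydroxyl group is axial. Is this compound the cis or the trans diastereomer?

trans

C1 and C2 have opposite parity, so their axial bonds point in opposite directions.
With opposite-parity carbons, two substituents on the same face are one axial and one equatorial; opposite faces give both axial or both equatorial.
Here the groups are axial/axial → opposite face → trans.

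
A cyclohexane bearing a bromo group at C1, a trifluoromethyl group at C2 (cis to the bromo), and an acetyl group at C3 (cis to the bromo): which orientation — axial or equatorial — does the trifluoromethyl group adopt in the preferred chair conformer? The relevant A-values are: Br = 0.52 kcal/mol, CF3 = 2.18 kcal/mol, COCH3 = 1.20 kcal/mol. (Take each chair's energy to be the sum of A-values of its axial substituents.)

equatorial

Chair I (bromo axial, trifluoromethyl equatorial, acetyl axial): E = 1.72 kcal/mol.
Chair II (bromo equatorial, trifluoromethyl axial, acetyl equatorial): E = 2.18 kcal/mol.
Chair I is the more stable (lower-energy) conformer, and in that chair the trifluoromethyl group is equatorial.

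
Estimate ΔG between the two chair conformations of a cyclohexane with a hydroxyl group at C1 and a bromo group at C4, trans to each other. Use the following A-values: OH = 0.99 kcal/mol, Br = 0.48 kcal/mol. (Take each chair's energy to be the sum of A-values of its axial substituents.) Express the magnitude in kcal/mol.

C1 and C4 have opposite parity, so for the trans isomer the two substituents are e,e in one chair and a,a in the other.
Chair I (hydroxyl axial, bromo axial): E = 1.47 kcal/mol.
Chair II (hydroxyl equatorial, bromo equatorial): E = 0.00 kcal/mol.
ΔE = 1.47 − 0.00 = 1.47 kcal/mol; chair II is more stable.

1.47 kcal/mol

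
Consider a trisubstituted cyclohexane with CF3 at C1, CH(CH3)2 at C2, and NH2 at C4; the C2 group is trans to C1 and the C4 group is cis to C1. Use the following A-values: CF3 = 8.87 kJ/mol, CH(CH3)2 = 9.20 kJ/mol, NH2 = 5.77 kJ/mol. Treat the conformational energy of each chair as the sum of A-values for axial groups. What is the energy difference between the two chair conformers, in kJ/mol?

Chair I (trifluoromethyl axial, isopropyl axial, amino equatorial): E = 18.07 kJ/mol.
Chair II (trifluoromethyl equatorial, isopropyl equatorial, amino axial): E = 5.77 kJ/mol.
ΔE = 18.07 − 5.77 = 12.30 kJ/mol; chair II is more stable.

12.30 kJ/mol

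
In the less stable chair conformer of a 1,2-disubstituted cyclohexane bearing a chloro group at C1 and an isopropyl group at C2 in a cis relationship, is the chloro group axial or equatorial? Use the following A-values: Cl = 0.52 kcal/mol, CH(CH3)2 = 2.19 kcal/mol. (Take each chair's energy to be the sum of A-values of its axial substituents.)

C1 and C2 have opposite parity, so for the cis isomer the two substituents are one axial and one equatorial in each chair.
Chair I (chloro axial, isopropyl equatorial): E = 0.52 kcal/mol.
Chair II (chloro equatorial, isopropyl axial): E = 2.19 kcal/mol.
Chair II is the less stable (higher-energy) conformer, and in that chair the chloro group is equatorial.

equatorial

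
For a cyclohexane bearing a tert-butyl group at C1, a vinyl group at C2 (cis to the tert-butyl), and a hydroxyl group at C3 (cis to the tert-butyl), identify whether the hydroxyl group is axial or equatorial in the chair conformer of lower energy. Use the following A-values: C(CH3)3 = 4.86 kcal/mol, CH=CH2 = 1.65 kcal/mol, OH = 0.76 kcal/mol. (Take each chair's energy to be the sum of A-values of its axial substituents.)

Chair I (tert-butyl axial, vinyl equatorial, hydroxyl axial): E = 5.62 kcal/mol.
Chair II (tert-butyl equatorial, vinyl axial, hydroxyl equatorial): E = 1.65 kcal/mol.
Chair II is the more stable (lower-energy) conformer, and in that chair the hydroxyl group is equatorial.

equatorial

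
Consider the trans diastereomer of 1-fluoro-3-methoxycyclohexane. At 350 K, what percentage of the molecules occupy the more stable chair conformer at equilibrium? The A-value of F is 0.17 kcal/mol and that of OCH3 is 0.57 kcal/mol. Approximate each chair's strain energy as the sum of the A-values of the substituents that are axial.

64.0%

C1 and C3 have the same parity, so for the trans isomer the two substituents are one axial and one equatorial in each chair.
Chair I (fluoro axial, methoxy equatorial): E = 0.17 kcal/mol; chair II (fluoro equatorial, methoxy axial): E = 0.57 kcal/mol.
ΔG = 0.40 kcal/mol between the two chairs.
K = exp(ΔG/RT) with R = 1.987×10⁻³ kcal mol⁻¹ K⁻¹ and T = 350 K gives K ≈ 1.78.
Fraction in the lower-energy chair = K/(K+1) = 64.0%.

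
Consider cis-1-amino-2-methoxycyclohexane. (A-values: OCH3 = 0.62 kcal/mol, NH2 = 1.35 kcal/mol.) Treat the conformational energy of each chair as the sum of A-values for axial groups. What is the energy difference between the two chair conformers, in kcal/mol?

0.73 kcal/mol

C1 and C2 have opposite parity, so for the cis isomer the two substituents are one axial and one equatorial in each chair.
Chair I (methoxy axial, amino equatorial): E = 0.62 kcal/mol.
Chair II (methoxy equatorial, amino axial): E = 1.35 kcal/mol.
ΔE = 1.35 − 0.62 = 0.73 kcal/mol; chair I is more stable.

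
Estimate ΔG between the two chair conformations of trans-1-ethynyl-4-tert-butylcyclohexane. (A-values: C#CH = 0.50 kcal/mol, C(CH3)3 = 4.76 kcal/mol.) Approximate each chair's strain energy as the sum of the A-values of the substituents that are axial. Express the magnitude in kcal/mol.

C1 and C4 have opposite parity, so for the trans isomer the two substituents are e,e in one chair and a,a in the other.
Chair I (ethynyl axial, tert-butyl axial): E = 5.26 kcal/mol.
Chair II (ethynyl equatorial, tert-butyl equatorial): E = 0.00 kcal/mol.
ΔE = 5.26 − 0.00 = 5.26 kcal/mol; chair II is more stable.

5.26 kcal/mol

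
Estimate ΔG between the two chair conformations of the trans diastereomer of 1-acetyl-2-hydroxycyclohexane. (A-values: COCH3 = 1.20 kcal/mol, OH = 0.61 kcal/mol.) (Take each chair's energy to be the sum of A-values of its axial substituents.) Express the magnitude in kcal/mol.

C1 and C2 have opposite parity, so for the trans isomer the two substituents are e,e in one chair and a,a in the other.
Chair I (acetyl axial, hydroxyl axial): E = 1.81 kcal/mol.
Chair II (acetyl equatorial, hydroxyl equatorial): E = 0.00 kcal/mol.
ΔE = 1.81 − 0.00 = 1.81 kcal/mol; chair II is more stable.

1.81 kcal/mol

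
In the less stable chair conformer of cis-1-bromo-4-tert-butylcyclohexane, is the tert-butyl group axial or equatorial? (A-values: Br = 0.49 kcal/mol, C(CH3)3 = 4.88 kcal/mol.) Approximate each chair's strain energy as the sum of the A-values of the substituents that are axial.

C1 and C4 have opposite parity, so for the cis isomer the two substituents are one axial and one equatorial in each chair.
Chair I (bromo axial, tert-butyl equatorial): E = 0.49 kcal/mol.
Chair II (bromo equatorial, tert-butyl axial): E = 4.88 kcal/mol.
Chair II is the less stable (higher-energy) conformer, and in that chair the tert-butyl group is axial.

axial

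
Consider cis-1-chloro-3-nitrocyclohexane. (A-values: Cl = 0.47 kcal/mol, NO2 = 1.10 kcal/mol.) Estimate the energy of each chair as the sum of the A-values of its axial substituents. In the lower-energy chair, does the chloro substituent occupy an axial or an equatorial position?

C1 and C3 have the same parity, so for the cis isomer the two substituents are e,e in one chair and a,a in the other.
Chair I (chloro axial, nitro axial): E = 1.57 kcal/mol.
Chair II (chloro equatorial, nitro equatorial): E = 0.00 kcal/mol.
Chair II is the more stable (lower-energy) conformer, and in that chair the chloro group is equatorial.

equatorial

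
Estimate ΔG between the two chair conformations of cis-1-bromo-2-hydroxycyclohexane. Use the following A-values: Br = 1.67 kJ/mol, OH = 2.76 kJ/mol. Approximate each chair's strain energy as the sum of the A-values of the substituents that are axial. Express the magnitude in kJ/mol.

1.09 kJ/mol

C1 and C2 have opposite parity, so for the cis isomer the two substituents are one axial and one equatorial in each chair.
Chair I (bromo axial, hydroxyl equatorial): E = 1.67 kJ/mol.
Chair II (bromo equatorial, hydroxyl axial): E = 2.76 kJ/mol.
ΔE = 2.76 − 1.67 = 1.09 kJ/mol; chair I is more stable.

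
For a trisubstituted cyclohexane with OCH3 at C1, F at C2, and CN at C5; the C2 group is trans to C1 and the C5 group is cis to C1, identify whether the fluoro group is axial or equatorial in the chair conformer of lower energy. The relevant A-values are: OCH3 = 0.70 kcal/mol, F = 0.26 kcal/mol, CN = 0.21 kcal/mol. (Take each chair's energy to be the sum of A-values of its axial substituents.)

Chair I (methoxy axial, fluoro axial, cyano axial): E = 1.17 kcal/mol.
Chair II (methoxy equatorial, fluoro equatorial, cyano equatorial): E = 0.00 kcal/mol.
Chair II is the more stable (lower-energy) conformer, and in that chair the fluoro group is equatorial.

equatorial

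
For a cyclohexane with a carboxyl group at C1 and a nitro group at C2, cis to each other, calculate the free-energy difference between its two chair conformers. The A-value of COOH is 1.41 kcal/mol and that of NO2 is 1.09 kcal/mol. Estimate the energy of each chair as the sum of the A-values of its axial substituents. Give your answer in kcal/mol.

0.32 kcal/mol

C1 and C2 have opposite parity, so for the cis isomer the two substituents are one axial and one equatorial in each chair.
Chair I (carboxyl axial, nitro equatorial): E = 1.41 kcal/mol.
Chair II (carboxyl equatorial, nitro axial): E = 1.09 kcal/mol.
ΔE = 1.41 − 1.09 = 0.32 kcal/mol; chair II is more stable.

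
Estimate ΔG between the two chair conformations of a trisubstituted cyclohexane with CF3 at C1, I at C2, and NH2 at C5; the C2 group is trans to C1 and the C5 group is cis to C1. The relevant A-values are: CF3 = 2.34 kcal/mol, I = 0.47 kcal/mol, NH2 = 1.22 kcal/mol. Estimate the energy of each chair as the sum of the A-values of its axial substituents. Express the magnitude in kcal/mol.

Chair I (trifluoromethyl axial, iodo axial, amino axial): E = 4.03 kcal/mol.
Chair II (trifluoromethyl equatorial, iodo equatorial, amino equatorial): E = 0.00 kcal/mol.
ΔE = 4.03 − 0.00 = 4.03 kcal/mol; chair II is more stable.

4.03 kcal/mol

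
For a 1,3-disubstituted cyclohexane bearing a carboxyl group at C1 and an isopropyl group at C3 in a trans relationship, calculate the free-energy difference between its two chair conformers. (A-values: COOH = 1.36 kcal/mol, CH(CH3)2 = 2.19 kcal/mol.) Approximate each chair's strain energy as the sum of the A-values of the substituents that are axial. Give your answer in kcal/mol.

C1 and C3 have the same parity, so for the trans isomer the two substituents are one axial and one equatorial in each chair.
Chair I (carboxyl axial, isopropyl equatorial): E = 1.36 kcal/mol.
Chair II (carboxyl equatorial, isopropyl axial): E = 2.19 kcal/mol.
ΔE = 2.19 − 1.36 = 0.83 kcal/mol; chair I is more stable.

0.83 kcal/mol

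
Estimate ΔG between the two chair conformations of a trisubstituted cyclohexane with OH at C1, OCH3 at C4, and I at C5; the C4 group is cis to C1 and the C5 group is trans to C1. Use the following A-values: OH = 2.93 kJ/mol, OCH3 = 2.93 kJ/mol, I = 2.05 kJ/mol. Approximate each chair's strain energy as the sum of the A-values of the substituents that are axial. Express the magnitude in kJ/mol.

2.05 kJ/mol

Chair I (hydroxyl axial, methoxy equatorial, iodo equatorial): E = 2.93 kJ/mol.
Chair II (hydroxyl equatorial, methoxy axial, iodo axial): E = 4.98 kJ/mol.
ΔE = 4.98 − 2.93 = 2.05 kJ/mol; chair I is more stable.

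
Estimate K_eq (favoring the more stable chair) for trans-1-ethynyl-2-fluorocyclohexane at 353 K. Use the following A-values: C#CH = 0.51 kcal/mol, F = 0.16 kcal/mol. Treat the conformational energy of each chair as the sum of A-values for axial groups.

C1 and C2 have opposite parity, so for the trans isomer the two substituents are e,e in one chair and a,a in the other.
Chair I (ethynyl axial, fluoro axial): E = 0.67 kcal/mol; chair II (ethynyl equatorial, fluoro equatorial): E = 0.00 kcal/mol.
ΔG = 0.67 kcal/mol between the two chairs.
K = exp(ΔG/RT) with R = 1.987×10⁻³ kcal mol⁻¹ K⁻¹ and T = 353 K gives K ≈ 2.6.

K ≈ 2.60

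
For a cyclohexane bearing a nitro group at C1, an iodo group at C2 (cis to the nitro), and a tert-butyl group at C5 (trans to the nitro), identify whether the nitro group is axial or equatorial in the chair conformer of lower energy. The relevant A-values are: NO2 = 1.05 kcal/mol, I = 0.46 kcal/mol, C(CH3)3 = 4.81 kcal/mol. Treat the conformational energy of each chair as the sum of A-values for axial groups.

axial

Chair I (nitro axial, iodo equatorial, tert-butyl equatorial): E = 1.05 kcal/mol.
Chair II (nitro equatorial, iodo axial, tert-butyl axial): E = 5.27 kcal/mol.
Chair I is the more stable (lower-energy) conformer, and in that chair the nitro group is axial.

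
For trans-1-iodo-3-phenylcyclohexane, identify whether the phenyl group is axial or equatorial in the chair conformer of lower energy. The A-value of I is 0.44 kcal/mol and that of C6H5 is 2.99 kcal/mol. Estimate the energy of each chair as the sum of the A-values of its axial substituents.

C1 and C3 have the same parity, so for the trans isomer the two substituents are one axial and one equatorial in each chair.
Chair I (iodo axial, phenyl equatorial): E = 0.44 kcal/mol.
Chair II (iodo equatorial, phenyl axial): E = 2.99 kcal/mol.
Chair I is the more stable (lower-energy) conformer, and in that chair the phenyl group is equatorial.

equatorial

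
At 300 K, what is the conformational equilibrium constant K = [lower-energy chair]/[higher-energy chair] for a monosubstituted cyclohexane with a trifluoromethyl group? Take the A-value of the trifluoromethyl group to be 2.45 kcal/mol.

K ≈ 60.9

One chair has the trifluoromethyl group axial (E = 2.45 kcal/mol) and the other has it equatorial (E = 0).
ΔG = 2.45 kcal/mol between the two chairs.
K = exp(ΔG/RT) with R = 1.987×10⁻³ kcal mol⁻¹ K⁻¹ and T = 300 K gives K ≈ 60.9.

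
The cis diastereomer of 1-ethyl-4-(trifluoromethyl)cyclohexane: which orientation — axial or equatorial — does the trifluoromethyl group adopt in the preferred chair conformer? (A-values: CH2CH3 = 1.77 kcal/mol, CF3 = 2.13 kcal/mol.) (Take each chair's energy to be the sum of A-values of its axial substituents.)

C1 and C4 have opposite parity, so for the cis isomer the two substituents are one axial and one equatorial in each chair.
Chair I (ethyl axial, trifluoromethyl equatorial): E = 1.77 kcal/mol.
Chair II (ethyl equatorial, trifluoromethyl axial): E = 2.13 kcal/mol.
Chair I is the more stable (lower-energy) conformer, and in that chair the trifluoromethyl group is equatorial.

equatorial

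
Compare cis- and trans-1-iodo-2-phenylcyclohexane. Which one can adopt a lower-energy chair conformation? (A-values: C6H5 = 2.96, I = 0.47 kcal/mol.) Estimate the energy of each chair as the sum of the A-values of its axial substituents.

trans

At 1,2 positions (parity opposite): cis → (a,e or e,a); trans → (e,e or a,a).
Best chair for cis: E = 0.47 kcal/mol; best chair for trans: E = 0.00 kcal/mol.
The trans isomer is lower by 0.47 kcal/mol.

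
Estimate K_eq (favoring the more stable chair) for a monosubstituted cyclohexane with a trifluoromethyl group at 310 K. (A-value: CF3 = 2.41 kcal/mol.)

One chair has the trifluoromethyl group axial (E = 2.41 kcal/mol) and the other has it equatorial (E = 0).
ΔG = 2.41 kcal/mol between the two chairs.
K = exp(ΔG/RT) with R = 1.987×10⁻³ kcal mol⁻¹ K⁻¹ and T = 310 K gives K ≈ 50.

K ≈ 50.0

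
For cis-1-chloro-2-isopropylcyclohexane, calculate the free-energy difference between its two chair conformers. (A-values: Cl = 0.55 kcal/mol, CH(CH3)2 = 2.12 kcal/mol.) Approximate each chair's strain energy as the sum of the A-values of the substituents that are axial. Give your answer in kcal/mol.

1.57 kcal/mol

C1 and C2 have opposite parity, so for the cis isomer the two substituents are one axial and one equatorial in each chair.
Chair I (chloro axial, isopropyl equatorial): E = 0.55 kcal/mol.
Chair II (chloro equatorial, isopropyl axial): E = 2.12 kcal/mol.
ΔE = 2.12 − 0.55 = 1.57 kcal/mol; chair I is more stable.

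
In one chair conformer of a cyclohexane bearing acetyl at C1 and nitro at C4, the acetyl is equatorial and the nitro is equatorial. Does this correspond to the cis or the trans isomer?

trans

C1 and C4 have opposite parity, so their axial bonds point in opposite directions.
With opposite-parity carbons, two substituents on the same face are one axial and one equatorial; opposite faces give both axial or both equatorial.
Here the groups are equatorial/equatorial → opposite face → trans.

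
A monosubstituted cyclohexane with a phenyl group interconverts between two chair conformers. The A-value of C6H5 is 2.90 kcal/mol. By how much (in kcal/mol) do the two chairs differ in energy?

2.90 kcal/mol

A monosubstituted cyclohexane has one chair with the phenyl group axial (E = A = 2.90 kcal/mol) and one with it equatorial (E = 0).
ΔE = 2.90 − 0 = 2.90 kcal/mol.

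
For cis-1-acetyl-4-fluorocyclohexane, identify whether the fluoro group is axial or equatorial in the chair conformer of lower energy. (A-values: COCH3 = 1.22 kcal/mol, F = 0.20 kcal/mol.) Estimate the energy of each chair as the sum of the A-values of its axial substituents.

C1 and C4 have opposite parity, so for the cis isomer the two substituents are one axial and one equatorial in each chair.
Chair I (acetyl axial, fluoro equatorial): E = 1.22 kcal/mol.
Chair II (acetyl equatorial, fluoro axial): E = 0.20 kcal/mol.
Chair II is the more stable (lower-energy) conformer, and in that chair the fluoro group is axial.

axial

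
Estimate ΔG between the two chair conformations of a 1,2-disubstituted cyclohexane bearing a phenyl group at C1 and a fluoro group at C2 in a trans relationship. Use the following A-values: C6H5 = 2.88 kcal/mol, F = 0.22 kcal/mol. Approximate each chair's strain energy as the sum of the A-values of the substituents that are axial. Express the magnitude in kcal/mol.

C1 and C2 have opposite parity, so for the trans isomer the two substituents are e,e in one chair and a,a in the other.
Chair I (phenyl axial, fluoro axial): E = 3.10 kcal/mol.
Chair II (phenyl equatorial, fluoro equatorial): E = 0.00 kcal/mol.
ΔE = 3.10 − 0.00 = 3.10 kcal/mol; chair II is more stable.

3.10 kcal/mol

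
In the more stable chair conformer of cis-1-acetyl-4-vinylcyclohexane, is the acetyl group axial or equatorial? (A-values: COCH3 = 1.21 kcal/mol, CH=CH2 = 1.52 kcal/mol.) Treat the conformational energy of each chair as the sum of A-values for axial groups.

C1 and C4 have opposite parity, so for the cis isomer the two substituents are one axial and one equatorial in each chair.
Chair I (acetyl axial, vinyl equatorial): E = 1.21 kcal/mol.
Chair II (acetyl equatorial, vinyl axial): E = 1.52 kcal/mol.
Chair I is the more stable (lower-energy) conformer, and in that chair the acetyl group is axial.

axial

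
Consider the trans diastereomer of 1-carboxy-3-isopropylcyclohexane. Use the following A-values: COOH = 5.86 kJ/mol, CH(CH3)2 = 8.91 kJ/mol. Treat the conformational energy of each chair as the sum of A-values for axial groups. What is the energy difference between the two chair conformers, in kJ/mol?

3.05 kJ/mol

C1 and C3 have the same parity, so for the trans isomer the two substituents are one axial and one equatorial in each chair.
Chair I (carboxyl axial, isopropyl equatorial): E = 5.86 kJ/mol.
Chair II (carboxyl equatorial, isopropyl axial): E = 8.91 kJ/mol.
ΔE = 8.91 − 5.86 = 3.05 kJ/mol; chair I is more stable.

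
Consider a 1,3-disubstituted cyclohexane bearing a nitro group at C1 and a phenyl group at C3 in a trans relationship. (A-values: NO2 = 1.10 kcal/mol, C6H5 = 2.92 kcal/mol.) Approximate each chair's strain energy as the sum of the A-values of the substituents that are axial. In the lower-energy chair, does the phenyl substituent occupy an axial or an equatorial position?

C1 and C3 have the same parity, so for the trans isomer the two substituents are one axial and one equatorial in each chair.
Chair I (nitro axial, phenyl equatorial): E = 1.10 kcal/mol.
Chair II (nitro equatorial, phenyl axial): E = 2.92 kcal/mol.
Chair I is the more stable (lower-energy) conformer, and in that chair the phenyl group is equatorial.

equatorial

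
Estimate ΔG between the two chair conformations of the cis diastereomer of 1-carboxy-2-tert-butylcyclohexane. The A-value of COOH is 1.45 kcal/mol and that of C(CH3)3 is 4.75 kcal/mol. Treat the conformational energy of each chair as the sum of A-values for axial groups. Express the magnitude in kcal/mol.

3.30 kcal/mol

C1 and C2 have opposite parity, so for the cis isomer the two substituents are one axial and one equatorial in each chair.
Chair I (carboxyl axial, tert-butyl equatorial): E = 1.45 kcal/mol.
Chair II (carboxyl equatorial, tert-butyl axial): E = 4.75 kcal/mol.
ΔE = 4.75 − 1.45 = 3.30 kcal/mol; chair I is more stable.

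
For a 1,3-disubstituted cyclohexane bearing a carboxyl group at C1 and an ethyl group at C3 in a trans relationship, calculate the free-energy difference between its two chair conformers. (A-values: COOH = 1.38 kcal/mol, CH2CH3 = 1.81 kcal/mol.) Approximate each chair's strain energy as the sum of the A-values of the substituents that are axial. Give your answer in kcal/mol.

0.43 kcal/mol

C1 and C3 have the same parity, so for the trans isomer the two substituents are one axial and one equatorial in each chair.
Chair I (carboxyl axial, ethyl equatorial): E = 1.38 kcal/mol.
Chair II (carboxyl equatorial, ethyl axial): E = 1.81 kcal/mol.
ΔE = 1.81 − 1.38 = 0.43 kcal/mol; chair I is more stable.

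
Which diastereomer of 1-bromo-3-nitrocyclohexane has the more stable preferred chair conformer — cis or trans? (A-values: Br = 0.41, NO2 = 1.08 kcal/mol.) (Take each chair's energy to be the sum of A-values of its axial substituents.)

cis

At 1,3 positions (parity same): cis → (e,e or a,a); trans → (a,e or e,a).
Best chair for cis: E = 0.00 kcal/mol; best chair for trans: E = 0.41 kcal/mol.
The cis isomer is lower by 0.41 kcal/mol.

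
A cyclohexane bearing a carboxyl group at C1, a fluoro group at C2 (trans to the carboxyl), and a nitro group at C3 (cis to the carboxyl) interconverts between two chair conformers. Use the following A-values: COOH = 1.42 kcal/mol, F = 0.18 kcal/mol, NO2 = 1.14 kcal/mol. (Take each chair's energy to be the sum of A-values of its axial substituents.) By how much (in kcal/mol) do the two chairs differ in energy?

Chair I (carboxyl axial, fluoro axial, nitro axial): E = 2.74 kcal/mol.
Chair II (carboxyl equatorial, fluoro equatorial, nitro equatorial): E = 0.00 kcal/mol.
ΔE = 2.74 − 0.00 = 2.74 kcal/mol; chair II is more stable.

2.74 kcal/mol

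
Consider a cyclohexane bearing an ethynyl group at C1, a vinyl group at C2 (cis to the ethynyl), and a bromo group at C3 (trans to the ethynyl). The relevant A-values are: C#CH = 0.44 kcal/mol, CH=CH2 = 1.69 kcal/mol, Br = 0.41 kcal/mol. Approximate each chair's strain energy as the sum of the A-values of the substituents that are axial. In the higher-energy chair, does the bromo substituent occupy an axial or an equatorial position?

axial

Chair I (ethynyl axial, vinyl equatorial, bromo equatorial): E = 0.44 kcal/mol.
Chair II (ethynyl equatorial, vinyl axial, bromo axial): E = 2.10 kcal/mol.
Chair II is the less stable (higher-energy) conformer, and in that chair the bromo group is axial.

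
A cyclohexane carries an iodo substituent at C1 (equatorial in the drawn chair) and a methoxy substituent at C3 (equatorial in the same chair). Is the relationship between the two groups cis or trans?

C1 and C3 have the same parity, so their axial bonds point in the same direction.
With same-parity carbons, two substituents on the same face are both axial or both equatorial; opposite faces give one of each.
Here the groups are equatorial/equatorial → same face → cis.

cis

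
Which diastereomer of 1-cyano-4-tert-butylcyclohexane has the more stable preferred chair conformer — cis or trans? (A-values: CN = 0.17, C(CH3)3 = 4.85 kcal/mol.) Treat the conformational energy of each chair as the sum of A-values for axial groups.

At 1,4 positions (parity opposite): cis → (a,e or e,a); trans → (e,e or a,a).
Best chair for cis: E = 0.17 kcal/mol; best chair for trans: E = 0.00 kcal/mol.
The trans isomer is lower by 0.17 kcal/mol.

trans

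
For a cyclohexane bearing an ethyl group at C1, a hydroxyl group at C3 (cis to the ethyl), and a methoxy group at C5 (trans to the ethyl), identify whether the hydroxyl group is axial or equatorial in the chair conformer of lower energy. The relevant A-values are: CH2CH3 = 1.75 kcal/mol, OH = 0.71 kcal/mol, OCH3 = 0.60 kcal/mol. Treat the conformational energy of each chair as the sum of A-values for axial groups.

equatorial

Chair I (ethyl axial, hydroxyl axial, methoxy equatorial): E = 2.46 kcal/mol.
Chair II (ethyl equatorial, hydroxyl equatorial, methoxy axial): E = 0.60 kcal/mol.
Chair II is the more stable (lower-energy) conformer, and in that chair the hydroxyl group is equatorial.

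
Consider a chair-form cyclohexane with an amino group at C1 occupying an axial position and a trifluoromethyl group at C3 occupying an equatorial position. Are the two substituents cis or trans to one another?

trans

C1 and C3 have the same parity, so their axial bonds point in the same direction.
With same-parity carbons, two substituents on the same face are both axial or both equatorial; opposite faces give one of each.
Here the groups are axial/equatorial → opposite face → trans.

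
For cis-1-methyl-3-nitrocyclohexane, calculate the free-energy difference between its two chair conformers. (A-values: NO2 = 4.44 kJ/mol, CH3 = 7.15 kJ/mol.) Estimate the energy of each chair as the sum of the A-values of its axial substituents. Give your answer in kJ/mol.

C1 and C3 have the same parity, so for the cis isomer the two substituents are e,e in one chair and a,a in the other.
Chair I (nitro axial, methyl axial): E = 11.59 kJ/mol.
Chair II (nitro equatorial, methyl equatorial): E = 0.00 kJ/mol.
ΔE = 11.59 − 0.00 = 11.59 kJ/mol; chair II is more stable.

11.59 kJ/mol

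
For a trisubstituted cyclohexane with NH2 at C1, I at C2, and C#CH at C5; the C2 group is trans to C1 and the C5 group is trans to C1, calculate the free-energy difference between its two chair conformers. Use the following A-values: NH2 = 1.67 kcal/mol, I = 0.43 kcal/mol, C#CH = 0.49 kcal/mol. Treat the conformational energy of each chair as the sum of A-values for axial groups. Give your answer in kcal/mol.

Chair I (amino axial, iodo axial, ethynyl equatorial): E = 2.10 kcal/mol.
Chair II (amino equatorial, iodo equatorial, ethynyl axial): E = 0.49 kcal/mol.
ΔE = 2.10 − 0.49 = 1.61 kcal/mol; chair II is more stable.

1.61 kcal/mol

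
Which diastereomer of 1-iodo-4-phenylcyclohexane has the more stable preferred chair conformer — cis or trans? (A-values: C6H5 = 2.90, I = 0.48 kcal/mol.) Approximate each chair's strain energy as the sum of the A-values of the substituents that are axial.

trans

At 1,4 positions (parity opposite): cis → (a,e or e,a); trans → (e,e or a,a).
Best chair for cis: E = 0.48 kcal/mol; best chair for trans: E = 0.00 kcal/mol.
The trans isomer is lower by 0.48 kcal/mol.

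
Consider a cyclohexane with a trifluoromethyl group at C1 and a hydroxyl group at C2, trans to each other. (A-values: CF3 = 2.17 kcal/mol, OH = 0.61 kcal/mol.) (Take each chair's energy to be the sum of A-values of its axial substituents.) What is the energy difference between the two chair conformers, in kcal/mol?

C1 and C2 have opposite parity, so for the trans isomer the two substituents are e,e in one chair and a,a in the other.
Chair I (trifluoromethyl axial, hydroxyl axial): E = 2.78 kcal/mol.
Chair II (trifluoromethyl equatorial, hydroxyl equatorial): E = 0.00 kcal/mol.
ΔE = 2.78 − 0.00 = 2.78 kcal/mol; chair II is more stable.

2.78 kcal/mol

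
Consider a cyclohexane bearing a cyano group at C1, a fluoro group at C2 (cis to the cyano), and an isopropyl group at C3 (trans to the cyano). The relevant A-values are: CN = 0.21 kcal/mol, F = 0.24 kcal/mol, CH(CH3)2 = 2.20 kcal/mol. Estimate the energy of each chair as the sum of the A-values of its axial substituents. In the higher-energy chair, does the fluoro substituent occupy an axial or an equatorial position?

Chair I (cyano axial, fluoro equatorial, isopropyl equatorial): E = 0.21 kcal/mol.
Chair II (cyano equatorial, fluoro axial, isopropyl axial): E = 2.44 kcal/mol.
Chair II is the less stable (higher-energy) conformer, and in that chair the fluoro group is axial.

axial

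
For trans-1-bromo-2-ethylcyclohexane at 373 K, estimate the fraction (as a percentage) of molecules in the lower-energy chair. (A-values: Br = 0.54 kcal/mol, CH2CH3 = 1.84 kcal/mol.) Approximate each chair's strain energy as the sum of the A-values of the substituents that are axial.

96.1%

C1 and C2 have opposite parity, so for the trans isomer the two substituents are e,e in one chair and a,a in the other.
Chair I (bromo axial, ethyl axial): E = 2.38 kcal/mol; chair II (bromo equatorial, ethyl equatorial): E = 0.00 kcal/mol.
ΔG = 2.38 kcal/mol between the two chairs.
K = exp(ΔG/RT) with R = 1.987×10⁻³ kcal mol⁻¹ K⁻¹ and T = 373 K gives K ≈ 24.8.
Fraction in the lower-energy chair = K/(K+1) = 96.1%.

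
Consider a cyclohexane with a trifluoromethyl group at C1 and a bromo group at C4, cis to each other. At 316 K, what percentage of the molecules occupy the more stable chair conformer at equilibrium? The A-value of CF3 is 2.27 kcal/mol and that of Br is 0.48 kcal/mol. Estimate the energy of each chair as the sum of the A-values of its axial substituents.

94.5%

C1 and C4 have opposite parity, so for the cis isomer the two substituents are one axial and one equatorial in each chair.
Chair I (trifluoromethyl axial, bromo equatorial): E = 2.27 kcal/mol; chair II (trifluoromethyl equatorial, bromo axial): E = 0.48 kcal/mol.
ΔG = 1.79 kcal/mol between the two chairs.
K = exp(ΔG/RT) with R = 1.987×10⁻³ kcal mol⁻¹ K⁻¹ and T = 316 K gives K ≈ 17.3.
Fraction in the lower-energy chair = K/(K+1) = 94.5%.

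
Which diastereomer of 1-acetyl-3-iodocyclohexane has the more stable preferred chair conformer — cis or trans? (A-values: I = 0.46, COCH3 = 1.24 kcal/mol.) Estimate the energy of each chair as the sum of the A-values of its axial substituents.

cis

At 1,3 positions (parity same): cis → (e,e or a,a); trans → (a,e or e,a).
Best chair for cis: E = 0.00 kcal/mol; best chair for trans: E = 0.46 kcal/mol.
The cis isomer is lower by 0.46 kcal/mol.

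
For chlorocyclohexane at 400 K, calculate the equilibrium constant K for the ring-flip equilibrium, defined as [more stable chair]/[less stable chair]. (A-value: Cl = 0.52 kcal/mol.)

K ≈ 1.92

One chair has the chloro group axial (E = 0.52 kcal/mol) and the other has it equatorial (E = 0).
ΔG = 0.52 kcal/mol between the two chairs.
K = exp(ΔG/RT) with R = 1.987×10⁻³ kcal mol⁻¹ K⁻¹ and T = 400 K gives K ≈ 1.92.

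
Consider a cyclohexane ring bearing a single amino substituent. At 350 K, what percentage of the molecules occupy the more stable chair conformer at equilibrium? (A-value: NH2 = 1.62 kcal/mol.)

91.1%

One chair has the amino group axial (E = 1.62 kcal/mol) and the other has it equatorial (E = 0).
ΔG = 1.62 kcal/mol between the two chairs.
K = exp(ΔG/RT) with R = 1.987×10⁻³ kcal mol⁻¹ K⁻¹ and T = 350 K gives K ≈ 10.3.
Fraction in the lower-energy chair = K/(K+1) = 91.1%.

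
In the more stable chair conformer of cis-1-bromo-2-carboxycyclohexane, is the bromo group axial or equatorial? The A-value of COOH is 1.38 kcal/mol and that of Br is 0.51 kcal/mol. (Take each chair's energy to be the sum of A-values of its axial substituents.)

axial

C1 and C2 have opposite parity, so for the cis isomer the two substituents are one axial and one equatorial in each chair.
Chair I (carboxyl axial, bromo equatorial): E = 1.38 kcal/mol.
Chair II (carboxyl equatorial, bromo axial): E = 0.51 kcal/mol.
Chair II is the more stable (lower-energy) conformer, and in that chair the bromo group is axial.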